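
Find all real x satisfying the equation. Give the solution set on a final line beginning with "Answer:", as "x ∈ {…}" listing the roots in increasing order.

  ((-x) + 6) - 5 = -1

Step 1. [((-x) + 6) - 5 = -1] the outer -5 inverts by adding 5, so sub: (-x) + 6 = 4.
Step 2. [(-x) + 6 = 4] 6 comes off first (subtract 6). So sub: -x = -2.
Step 3. [-x = -2] flip signs both sides, so neg: x = 2.

Answer: x ∈ {2}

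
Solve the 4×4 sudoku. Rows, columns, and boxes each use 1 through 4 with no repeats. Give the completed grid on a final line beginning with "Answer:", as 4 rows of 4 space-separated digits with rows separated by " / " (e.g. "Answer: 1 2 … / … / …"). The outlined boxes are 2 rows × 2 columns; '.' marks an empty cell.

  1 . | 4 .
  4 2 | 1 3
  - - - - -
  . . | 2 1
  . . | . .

Step 1. [r3c1∈{3}] r3c1's peers cover all but 3 ⇒ r3c1=3.
Step 2. [r3c2∈{4}] r3c2's peers cover all but 4 ⇒ r3c2=4.
Step 3. [r4c4∈{4}] nothing but 4 survives at r4c4, so r4c4=4.
Step 4. [r4c2∈{1}] r4c2 has the single candidate 1, so r4c2=1.
Step 5. [r1c2∈{3}] r1c2's peers cover all but 3, so r1c2=3.
Step 6. [r4c1∈{2}] nothing but 2 survives at r4c1 ⇒ r4c1=2.
Step 7. [r1c4∈{2}] nothing but 2 survives at r1c4 ⇒ r1c4=2.
Step 8. [r4c3∈{3}] r4c3 has the single candidate 3. So r4c3=3.

Answer: 1 3 4 2 / 4 2 1 3 / 3 4 2 1 / 2 1 3 4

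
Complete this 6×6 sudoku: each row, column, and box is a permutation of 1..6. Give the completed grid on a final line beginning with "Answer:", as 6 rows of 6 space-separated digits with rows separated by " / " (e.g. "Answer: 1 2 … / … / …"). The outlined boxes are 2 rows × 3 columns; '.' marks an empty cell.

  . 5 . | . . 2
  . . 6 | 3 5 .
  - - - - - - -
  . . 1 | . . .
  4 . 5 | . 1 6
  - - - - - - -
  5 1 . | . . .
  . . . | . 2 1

Step 1. [r2c6∈{4}] r2c6 is down to just 4. So r2c6=4.
Step 2. [r6c2∈{3,4,6}] across col 2, 4 lands solely at r6c2 ⇒ r6c2=4.
Step 3. [r6c1∈{3,6}] r6c1 is the only open cell in box 5 admitting 6, so r6c1=6.
Step 4. [r2c2∈{2}] nothing but 2 survives at r2c2, so r2c2=2.
Step 5. [r5c6∈{3}] only 3 remains possible at r5c6 ⇒ r5c6=3.
Step 6. [r3c5∈{3,4}] across col 5, 3 lands solely at r3c5, so r3c5=3.
Step 7. [r3c4∈{2,4,5}] row 3 places 4 nowhere but r3c4. So r3c4=4.
Step 8. [r1c4∈{1,6}] across col 4, 1 lands solely at r1c4, so r1c4=1.
Step 9. [r1c1∈{3}] r1c1 is down to just 3, so r1c1=3.
Step 10. [r5c4∈{6}] r5c4's peers cover all but 6 ⇒ r5c4=6.
Step 11. [r4c2∈{3}] nothing but 3 survives at r4c2, so r4c2=3.
Step 12. [r3c6∈{5}] r3c6 is down to just 5, so r3c6=5.
Step 13. [r3c2∈{6}] r3c2 is down to just 6 ⇒ r3c2=6.
Step 14. [r3c1∈{2}] only 2 remains possible at r3c1. So r3c1=2.
Step 15. [r1c5∈{6}] r1c5 is down to just 6. So r1c5=6.
Step 16. [r5c3∈{2}] r5c3's peers cover all but 2 ⇒ r5c3=2.
Step 17. [r5c5∈{4}] r5c5 is down to just 4 ⇒ r5c5=4.
Step 18. [r6c3∈{3}] r6c3 has the single candidate 3 ⇒ r6c3=3.
Step 19. [r4c4∈{2}] nothing but 2 survives at r4c4. So r4c4=2.
Step 20. [r6c4∈{5}] nothing but 5 survives at r6c4, so r6c4=5.
Step 21. [r2c1∈{1}] r2c1's peers cover all but 1 ⇒ r2c1=1.
Step 22. [r1c3∈{4}] only 4 remains possible at r1c3 ⇒ r1c3=4.

Answer: 3 5 4 1 6 2 / 1 2 6 3 5 4 / 2 6 1 4 3 5 / 4 3 5 2 1 6 / 5 1 2 6 4 3 / 6 4 3 5 2 1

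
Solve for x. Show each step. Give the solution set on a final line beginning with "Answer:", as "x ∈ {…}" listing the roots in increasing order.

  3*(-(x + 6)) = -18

Step 1. [3*(-(x + 6)) = -18] 3 out front; divide by 3, so div: -(x + 6) = -6.
Step 2. [-(x + 6) = -6] leading − — multiply by −1 ⇒ neg: x + 6 = 6.
Step 3. [x + 6 = 6] subtract 6: x sits inside (… + 6), so sub: x = 0.

Answer: x ∈ {0}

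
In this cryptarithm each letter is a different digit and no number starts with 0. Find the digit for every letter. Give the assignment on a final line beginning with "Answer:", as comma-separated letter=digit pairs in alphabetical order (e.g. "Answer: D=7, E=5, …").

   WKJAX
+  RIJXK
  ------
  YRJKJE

Step 1. [Y] Y is the leading digit of a 6-digit sum of two 5-digit numbers; the final carry is exactly 1. So Y=1.
Step 2. [col 1: X + K ≡ E (mod 10)] no forcing yet in column 1 (carry-in 0); E=5 is free and consistent — try it, so E=5.
Step 3. [col 1: X + K ≡ E (mod 10)] column 1 (X + K ≡ E (mod 10), carry-in 0) doesn't pin K yet; pick K=7 and continue, so K=7.
Step 4. [col 1: X + K ≡ E (mod 10)] from column 1 (K=7, E=5, carry-in 0, digits 1,5,7 already taken and all letters distinct): X must equal 8. So X=8.
Step 5. [col 2: A + X ≡ J (mod 10)] several values work for J in column 2 (A + X ≡ J (mod 10), carry-in 1); try J=3 ⇒ J=3.
Step 6. [col 2: A + X ≡ J (mod 10)] column 2: given X=8, J=3, carry-in 1, and digits 1,3,5,7,8 already taken and all letters distinct, A+X≡J (mod 10) forces A=4. So A=4.
Step 7. [col 4: K + I ≡ J (mod 10)] in column 4 we have K+I≡J with carry-in 0; given K=7, J=3 and digits 1,3,4,5,7,8 already taken and all letters distinct, that pins I to 6, so I=6.
Step 8. [col 5: W + R ≡ R (mod 10)] from column 5 (nothing yet, carry-in 1, digits 1,3,4,5,6,7,8 already taken and all letters distinct): W must equal 9. So W=9.
Step 9. [col 5: W + R ≡ R (mod 10)] column 5 (W + R ≡ R (mod 10), carry-in 1) doesn't pin R yet; pick R=2 and continue. So R=2.

Answer: A=4, E=5, I=6, J=3, K=7, R=2, W=9, X=8, Y=1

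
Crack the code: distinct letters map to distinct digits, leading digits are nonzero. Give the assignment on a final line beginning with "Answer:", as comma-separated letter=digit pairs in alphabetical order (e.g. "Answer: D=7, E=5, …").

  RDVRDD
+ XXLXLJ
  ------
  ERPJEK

Step 1. [col 1: D + J ≡ K (mod 10)] several values work for J in column 1 (D + J ≡ K (mod 10), carry-in 0); try J=7, so J=7.
Step 2. [col 1: D + J ≡ K (mod 10)] no forcing yet in column 1 (carry-in 0); D=6 is free and consistent — try it. So D=6.
Step 3. [col 1: D + J ≡ K (mod 10)] from column 1 (D=6, J=7, carry-in 0, digits 6,7 already taken and all letters distinct): K must equal 3 ⇒ K=3.
Step 4. [col 2: D + L ≡ E (mod 10)] column 2 (D + L ≡ E (mod 10), carry-in 1) doesn't pin L yet; pick L=1 and continue ⇒ L=1.
Step 5. [col 2: D + L ≡ E (mod 10)] column 2: given D=6, L=1, carry-in 1, and digits 1,3,6,7 already taken and all letters distinct, D+L≡E (mod 10) forces E=8. So E=8.
Step 6. [col 3: R + X ≡ J (mod 10)] several values work for R in column 3 (R + X ≡ J (mod 10), carry-in 0); try R=2 ⇒ R=2.
Step 7. [col 3: R + X ≡ J (mod 10)] column 3 reads R+X+carry(0)=J with R=2, J=7; with digits 1,2,3,6,7,8 already taken and all letters distinct, the only value for X is 5 ⇒ X=5.
Step 8. [col 4: V + L ≡ P (mod 10)] column 4 reads V+L+carry(0)=P with L=1; with digits 1,2,3,5,6,7,8 already taken and all letters distinct, the only value for P is 0, so P=0.
Step 9. [col 4: V + L ≡ P (mod 10)] in column 4 we have V+L≡P with carry-in 0; given L=1, P=0 and digits 0,1,2,3,5,6,7,8 already taken and all letters distinct, that pins V to 9 ⇒ V=9.

Answer: D=6, E=8, J=7, K=3, L=1, P=0, R=2, V=9, X=5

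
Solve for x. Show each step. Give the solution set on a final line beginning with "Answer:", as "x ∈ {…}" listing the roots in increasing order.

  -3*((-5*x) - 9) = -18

Step 1. [-3*((-5*x) - 9) = -18] divide by the outer -3, so div: (-5*x) - 9 = 6.
Step 2. [(-5*x) - 9 = 6] peel the -9: add 9 from each side, so sub: -5*x = 15.
Step 3. [-5*x = 15] leading coefficient -5: divide by -5. So div: x = -3.

Answer: x ∈ {-3}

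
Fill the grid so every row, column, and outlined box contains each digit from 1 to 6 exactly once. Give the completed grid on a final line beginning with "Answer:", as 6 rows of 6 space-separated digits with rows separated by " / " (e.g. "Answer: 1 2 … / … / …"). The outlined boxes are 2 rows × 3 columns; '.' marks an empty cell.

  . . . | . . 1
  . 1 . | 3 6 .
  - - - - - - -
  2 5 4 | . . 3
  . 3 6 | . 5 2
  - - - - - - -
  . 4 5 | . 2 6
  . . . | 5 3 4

Step 1. [r1c1∈{3,4,5,6}] r1c1 is the only open cell in row 1 admitting 5. So r1c1=5.
Step 2. [r2c3∈{2}] r2c3 has the single candidate 2 ⇒ r2c3=2.
Step 3. [r5c4∈{1}] r5c4's peers cover all but 1. So r5c4=1.
Step 4. [r6c1∈{1,6}] col 1 places 6 nowhere but r6c1. So r6c1=6.
Step 5. [r1c4∈{2,4}] across row 1, 2 lands solely at r1c4, so r1c4=2.
Step 6. [r3c4∈{6}] r3c4's peers cover all but 6. So r3c4=6.
Step 7. [r4c4∈{4}] r4c4 has the single candidate 4. So r4c4=4.
Step 8. [r1c5∈{4}] r1c5's peers cover all but 4 ⇒ r1c5=4.
Step 9. [r2c6∈{5}] r2c6 is down to just 5 ⇒ r2c6=5.
Step 10. [r2c1∈{4}] r2c1's peers cover all but 4 ⇒ r2c1=4.
Step 11. [r1c2∈{6}] r1c2's peers cover all but 6, so r1c2=6.
Step 12. [r3c5∈{1}] only 1 remains possible at r3c5 ⇒ r3c5=1.
Step 13. [r4c1∈{1}] r4c1 has the single candidate 1 ⇒ r4c1=1.
Step 14. [r1c3∈{3}] r1c3 has the single candidate 3 ⇒ r1c3=3.
Step 15. [r6c2∈{2}] r6c2's peers cover all but 2 ⇒ r6c2=2.
Step 16. [r6c3∈{1}] only 1 remains possible at r6c3, so r6c3=1.
Step 17. [r5c1∈{3}] nothing but 3 survives at r5c1 ⇒ r5c1=3.

Answer: 5 6 3 2 4 1 / 4 1 2 3 6 5 / 2 5 4 6 1 3 / 1 3 6 4 5 2 / 3 4 5 1 2 6 / 6 2 1 5 3 4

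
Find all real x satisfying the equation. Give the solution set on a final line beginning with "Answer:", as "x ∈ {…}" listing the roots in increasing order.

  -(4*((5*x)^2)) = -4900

Step 1. [-(4*((5*x)^2)) = -4900] LHS negated; negate both sides. So neg: 4*((5*x)^2) = 4900.
Step 2. [4*((5*x)^2) = 4900] leading coefficient 4: divide by 4. So div: (5*x)^2 = 1225.
Step 3. [(5*x)^2 = 1225] 1225 ≥ 0, LHS is (·)² — take ±√ ⇒ sqrt: 5*x = 35 or -35.
Step 4. [5*x = 35 or -35] 5·(inner) — divide through by 5. So div: x = 7 or -7.

Answer: x ∈ {-7, 7}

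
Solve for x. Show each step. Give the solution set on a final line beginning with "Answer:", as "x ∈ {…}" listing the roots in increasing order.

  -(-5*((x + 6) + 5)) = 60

Step 1. [-(-5*((x + 6) + 5)) = 60] flip signs both sides ⇒ neg: -5*((x + 6) + 5) = -60.
Step 2. [-5*((x + 6) + 5) = -60] -5 out front; divide by -5 ⇒ div: (x + 6) + 5 = 12.
Step 3. [(x + 6) + 5 = 12] the outer +5 inverts by subtracting 5. So sub: x + 6 = 7.
Step 4. [x + 6 = 7] peel the +6: subtract 6 from each side, so sub: x = 1.

Answer: x ∈ {1}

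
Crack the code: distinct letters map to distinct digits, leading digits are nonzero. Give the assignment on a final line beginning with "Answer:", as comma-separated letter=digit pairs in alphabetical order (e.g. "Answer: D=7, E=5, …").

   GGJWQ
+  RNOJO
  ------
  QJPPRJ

Step 1. [col 1: Q + O ≡ J (mod 10)] column 1 (Q + O ≡ J (mod 10), carry-in 0) doesn't pin O yet; pick O=4 and continue ⇒ O=4.
Step 2. [col 1: Q + O ≡ J (mod 10)] several values work for Q in column 1 (Q + O ≡ J (mod 10), carry-in 0); try Q=1. So Q=1.
Step 3. [col 1: Q + O ≡ J (mod 10)] in column 1 we have Q+O≡J with carry-in 0; given Q=1, O=4 and digits 1,4 already taken and all letters distinct, that pins J to 5. So J=5.
Step 4. [col 2: W + J ≡ R (mod 10)] W=3 is one option consistent with column 2 (W + J ≡ R (mod 10), carry-in 0) — take it. So W=3.
Step 5. [col 2: W + J ≡ R (mod 10)] column 2 reads W+J+carry(0)=R with W=3, J=5; with digits 1,3,4,5 already taken and all letters distinct, the only value for R is 8. So R=8.
Step 6. [col 3: J + O ≡ P (mod 10)] column 3: given J=5, O=4, carry-in 0, and digits 1,3,4,5,8 already taken and all letters distinct, J+O≡P (mod 10) forces P=9. So P=9.
Step 7. [col 4: G + N ≡ P (mod 10)] no forcing yet in column 4 (carry-in 0); N=2 is free and consistent — try it, so N=2.
Step 8. [col 4: G + N ≡ P (mod 10)] column 4: given N=2, P=9, carry-in 0, and digits 1,2,3,4,5,8,9 already taken and all letters distinct, G+N≡P (mod 10) forces G=7. So G=7.

Answer: G=7, J=5, N=2, O=4, P=9, Q=1, R=8, W=3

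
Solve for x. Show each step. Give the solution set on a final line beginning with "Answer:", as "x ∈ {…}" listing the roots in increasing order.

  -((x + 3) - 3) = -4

Step 1. [-((x + 3) - 3) = -4] leading − — multiply by −1, so neg: (x + 3) - 3 = 4.
Step 2. [(x + 3) - 3 = 4] the outer -3 inverts by adding 3 ⇒ sub: x + 3 = 7.
Step 3. [x + 3 = 7] +3 is outermost — subtract 3 both sides, so sub: x = 4.

Answer: x ∈ {4}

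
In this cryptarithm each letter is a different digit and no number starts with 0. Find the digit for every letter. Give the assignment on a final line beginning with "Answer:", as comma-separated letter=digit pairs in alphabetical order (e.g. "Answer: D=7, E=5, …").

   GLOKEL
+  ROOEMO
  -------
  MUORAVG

Step 1. [col 1: L + O ≡ G (mod 10)] no forcing yet in column 1 (carry-in 0); G=6 is free and consistent — try it. So G=6.
Step 2. [col 1: L + O ≡ G (mod 10)] O=7 is one option consistent with column 1 (L + O ≡ G (mod 10), carry-in 0) — take it, so O=7.
Step 3. [M] M is the leading digit of a 7-digit sum of two 6-digit numbers; the final carry is exactly 1, so M=1.
Step 4. [col 1: L + O ≡ G (mod 10)] from column 1 (O=7, G=6, carry-in 0, digits 1,6,7 already taken and all letters distinct): L must equal 9, so L=9.
Step 5. [col 2: E + M ≡ V (mod 10)] several values work for E in column 2 (E + M ≡ V (mod 10), carry-in 1); try E=8, so E=8.
Step 6. [col 2: E + M ≡ V (mod 10)] in column 2 we have E+M≡V with carry-in 1; given E=8, M=1 and digits 1,6,7,8,9 already taken and all letters distinct, that pins V to 0 ⇒ V=0.
Step 7. [col 3: K + E ≡ A (mod 10)] K=4 is one option consistent with column 3 (K + E ≡ A (mod 10), carry-in 1) — take it, so K=4.
Step 8. [col 3: K + E ≡ A (mod 10)] column 3: given K=4, E=8, carry-in 1, and digits 0,1,4,6,7,8,9 already taken and all letters distinct, K+E≡A (mod 10) forces A=3 ⇒ A=3.
Step 9. [col 4: O + O ≡ R (mod 10)] column 4: given O=7, carry-in 1, and digits 0,1,3,4,6,7,8,9 already taken and all letters distinct, O+O≡R (mod 10) forces R=5. So R=5.
Step 10. [col 6: G + R ≡ U (mod 10)] column 6 reads G+R+carry(1)=U with G=6, R=5; with digits 0,1,3,4,5,6,7,8,9 already taken and all letters distinct, the only value for U is 2, so U=2.

Answer: A=3, E=8, G=6, K=4, L=9, M=1, O=7, R=5, U=2, V=0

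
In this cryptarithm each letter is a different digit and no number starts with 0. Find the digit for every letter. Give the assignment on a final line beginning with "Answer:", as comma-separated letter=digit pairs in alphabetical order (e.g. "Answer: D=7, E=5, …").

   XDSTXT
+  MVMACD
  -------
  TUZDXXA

Step 1. [col 1: T + D ≡ A (mod 10)] T=1 is one option consistent with column 1 (T + D ≡ A (mod 10), carry-in 0) — take it. So T=1.
Step 2. [col 1: T + D ≡ A (mod 10)] A=7 is one option consistent with column 1 (T + D ≡ A (mod 10), carry-in 0) — take it. So A=7.
Step 3. [col 1: T + D ≡ A (mod 10)] column 1 reads T+D+carry(0)=A with T=1, A=7; with digits 1,7 already taken and all letters distinct, the only value for D is 6, so D=6.
Step 4. [col 2: X + C ≡ X (mod 10)] from column 2 (nothing yet, carry-in 0, digits 1,6,7 already taken and all letters distinct): C must equal 0, so C=0.
Step 5. [col 2: X + C ≡ X (mod 10)] no forcing yet in column 2 (carry-in 0); X=8 is free and consistent — try it ⇒ X=8.
Step 6. [col 4: S + M ≡ D (mod 10)] several values work for M in column 4 (S + M ≡ D (mod 10), carry-in 0); try M=4 ⇒ M=4.
Step 7. [col 4: S + M ≡ D (mod 10)] in column 4 we have S+M≡D with carry-in 0; given M=4, D=6 and digits 0,1,4,6,7,8 already taken and all letters distinct, that pins S to 2 ⇒ S=2.
Step 8. [col 5: D + V ≡ Z (mod 10)] column 5 (D + V ≡ Z (mod 10), carry-in 0) doesn't pin Z yet; pick Z=5 and continue ⇒ Z=5.
Step 9. [col 5: D + V ≡ Z (mod 10)] column 5 reads D+V+carry(0)=Z with D=6, Z=5; with digits 0,1,2,4,5,6,7,8 already taken and all letters distinct, the only value for V is 9. So V=9.
Step 10. [col 6: X + M ≡ U (mod 10)] column 6: given X=8, M=4, carry-in 1, and digits 0,1,2,4,5,6,7,8,9 already taken and all letters distinct, X+M≡U (mod 10) forces U=3. So U=3.

Answer: A=7, C=0, D=6, M=4, S=2, T=1, U=3, V=9, X=8, Z=5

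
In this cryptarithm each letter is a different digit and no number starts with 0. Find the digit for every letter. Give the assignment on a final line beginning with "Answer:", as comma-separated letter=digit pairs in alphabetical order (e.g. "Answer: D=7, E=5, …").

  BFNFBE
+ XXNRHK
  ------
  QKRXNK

Step 1. [col 1: E + K ≡ K (mod 10)] column 1 reads E+K+carry(0)=K with nothing yet; with all letters distinct, none taken yet, the only value for E is 0 ⇒ E=0.
Step 2. [col 1: E + K ≡ K (mod 10)] no forcing yet in column 1 (carry-in 0); K=5 is free and consistent — try it, so K=5.
Step 3. [col 2: B + H ≡ N (mod 10)] several values work for H in column 2 (B + H ≡ N (mod 10), carry-in 0); try H=2 ⇒ H=2.
Step 4. [col 2: B + H ≡ N (mod 10)] no forcing yet in column 2 (carry-in 0); N=3 is free and consistent — try it ⇒ N=3.
Step 5. [col 2: B + H ≡ N (mod 10)] column 2: given H=2, N=3, carry-in 0, and digits 0,2,3,5 already taken and all letters distinct, B+H≡N (mod 10) forces B=1. So B=1.
Step 6. [col 3: F + R ≡ X (mod 10)] F=9 is one option consistent with column 3 (F + R ≡ X (mod 10), carry-in 0) — take it, so F=9.
Step 7. [col 3: F + R ≡ X (mod 10)] several values work for X in column 3 (F + R ≡ X (mod 10), carry-in 0); try X=6. So X=6.
Step 8. [col 3: F + R ≡ X (mod 10)] in column 3 we have F+R≡X with carry-in 0; given F=9, X=6 and digits 0,1,2,3,5,6,9 already taken and all letters distinct, that pins R to 7. So R=7.
Step 9. [col 6: B + X ≡ Q (mod 10)] in column 6 we have B+X≡Q with carry-in 1; given B=1, X=6 and digits 0,1,2,3,5,6,7,9 already taken and all letters distinct, that pins Q to 8 ⇒ Q=8.

Answer: B=1, E=0, F=9, H=2, K=5, N=3, Q=8, R=7, X=6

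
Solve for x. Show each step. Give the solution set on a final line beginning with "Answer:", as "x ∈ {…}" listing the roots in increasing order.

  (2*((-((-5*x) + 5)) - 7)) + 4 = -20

Step 1. [(2*((-((-5*x) + 5)) - 7)) + 4 = -20] 2 divides every term; factor it out, so factor: ((-((-5*x) + 5)) - 7) + 2 = -10.
Step 2. [((-((-5*x) + 5)) - 7) + 2 = -10] peel the +2: subtract 2 from each side. So sub: (-((-5*x) + 5)) - 7 = -12.
Step 3. [(-((-5*x) + 5)) - 7 = -12] 7 comes off first (add 7). So sub: -((-5*x) + 5) = -5.
Step 4. [-((-5*x) + 5) = -5] LHS negated; negate both sides ⇒ neg: (-5*x) + 5 = 5.
Step 5. [(-5*x) + 5 = 5] -5 | LHS and -5 | 5: pull -5 out, so factor: x - 1 = -1.
Step 6. [x - 1 = -1] the outer -1 inverts by adding 1 ⇒ sub: x = 0.

Answer: x ∈ {0}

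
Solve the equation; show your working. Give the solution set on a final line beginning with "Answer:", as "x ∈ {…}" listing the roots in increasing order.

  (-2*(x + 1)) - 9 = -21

Step 1. [(-2*(x + 1)) - 9 = -21] peel the -9: add 9 from each side ⇒ sub: -2*(x + 1) = -12.
Step 2. [-2*(x + 1) = -12] -2·(inner) — divide through by -2, so div: x + 1 = 6.
Step 3. [x + 1 = 6] the outer +1 inverts by subtracting 1 ⇒ sub: x = 5.

Answer: x ∈ {5}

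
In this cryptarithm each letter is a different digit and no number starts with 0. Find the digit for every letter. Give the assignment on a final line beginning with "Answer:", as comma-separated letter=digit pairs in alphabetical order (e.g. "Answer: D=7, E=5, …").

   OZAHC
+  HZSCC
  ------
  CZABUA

Step 1. [col 1: C + C ≡ A (mod 10)] A=2 is one option consistent with column 1 (C + C ≡ A (mod 10), carry-in 0) — take it. So A=2.
Step 2. [col 1: C + C ≡ A (mod 10)] no forcing yet in column 1 (carry-in 0); C=1 is free and consistent — try it ⇒ C=1.
Step 3. [col 2: H + C ≡ U (mod 10)] no forcing yet in column 2 (carry-in 0); U=9 is free and consistent — try it, so U=9.
Step 4. [col 2: H + C ≡ U (mod 10)] column 2 reads H+C+carry(0)=U with C=1, U=9; with digits 1,2,9 already taken and all letters distinct, the only value for H is 8. So H=8.
Step 5. [col 3: A + S ≡ B (mod 10)] B=5 is one option consistent with column 3 (A + S ≡ B (mod 10), carry-in 0) — take it. So B=5.
Step 6. [col 3: A + S ≡ B (mod 10)] column 3 reads A+S+carry(0)=B with A=2, B=5; with digits 1,2,5,8,9 already taken and all letters distinct, the only value for S is 3. So S=3.
Step 7. [col 4: Z + Z ≡ A (mod 10)] column 4: given A=2, carry-in 0, and digits 1,2,3,5,8,9 already taken and all letters distinct, Z+Z≡A (mod 10) forces Z=6, so Z=6.
Step 8. [col 5: O + H ≡ Z (mod 10)] in column 5 we have O+H≡Z with carry-in 1; given H=8, Z=6 and digits 1,2,3,5,6,8,9 already taken and all letters distinct, that pins O to 7 ⇒ O=7.

Answer: A=2, B=5, C=1, H=8, O=7, S=3, U=9, Z=6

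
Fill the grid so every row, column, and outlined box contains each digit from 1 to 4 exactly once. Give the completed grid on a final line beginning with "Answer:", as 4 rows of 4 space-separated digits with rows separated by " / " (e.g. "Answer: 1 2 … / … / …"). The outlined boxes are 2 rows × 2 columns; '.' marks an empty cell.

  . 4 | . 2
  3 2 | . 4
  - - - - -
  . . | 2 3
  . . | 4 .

Step 1. [r1c1∈{1}] r1c1's peers cover all but 1 ⇒ r1c1=1.
Step 2. [r3c2∈{1}] only 1 remains possible at r3c2 ⇒ r3c2=1.
Step 3. [r4c1∈{2}] r4c1 has the single candidate 2, so r4c1=2.
Step 4. [r1c3∈{3}] r1c3's peers cover all but 3, so r1c3=3.
Step 5. [r4c2∈{3}] only 3 remains possible at r4c2, so r4c2=3.
Step 6. [r4c4∈{1}] nothing but 1 survives at r4c4, so r4c4=1.
Step 7. [r3c1∈{4}] nothing but 4 survives at r3c1, so r3c1=4.
Step 8. [r2c3∈{1}] only 1 remains possible at r2c3 ⇒ r2c3=1.

Answer: 1 4 3 2 / 3 2 1 4 / 4 1 2 3 / 2 3 4 1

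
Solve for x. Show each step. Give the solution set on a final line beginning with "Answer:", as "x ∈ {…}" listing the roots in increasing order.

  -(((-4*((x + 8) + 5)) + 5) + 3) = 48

Step 1. [-(((-4*((x + 8) + 5)) + 5) + 3) = 48] LHS negated; negate both sides, so neg: ((-4*((x + 8) + 5)) + 5) + 3 = -48.
Step 2. [((-4*((x + 8) + 5)) + 5) + 3 = -48] subtract 3: x sits inside (… + 3). So sub: (-4*((x + 8) + 5)) + 5 = -51.
Step 3. [(-4*((x + 8) + 5)) + 5 = -51] peel the +5: subtract 5 from each side ⇒ sub: -4*((x + 8) + 5) = -56.
Step 4. [-4*((x + 8) + 5) = -56] LHS = -4·(…); ÷-4 both sides, so div: (x + 8) + 5 = 14.
Step 5. [(x + 8) + 5 = 14] 5 comes off first (subtract 5) ⇒ sub: x + 8 = 9.
Step 6. [x + 8 = 9] peel the +8: subtract 8 from each side. So sub: x = 1.

Answer: x ∈ {1}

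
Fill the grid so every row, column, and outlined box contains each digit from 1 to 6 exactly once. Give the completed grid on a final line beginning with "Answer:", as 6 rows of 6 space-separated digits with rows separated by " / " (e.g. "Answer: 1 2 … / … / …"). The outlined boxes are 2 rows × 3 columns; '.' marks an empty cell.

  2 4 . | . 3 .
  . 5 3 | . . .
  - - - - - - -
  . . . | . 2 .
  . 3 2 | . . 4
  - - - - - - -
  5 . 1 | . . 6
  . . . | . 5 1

Step 1. [r1c4∈{1,5,6}] 1 has one home in row 1: r1c4. So r1c4=1.
Step 2. [r5c4∈{2,3,4}] across row 5, 3 lands solely at r5c4. So r5c4=3.
Step 3. [r3c3∈{4,5,6}] r3c3 is the only open cell in col 3 admitting 5. So r3c3=5.
Step 4. [r3c4∈{6}] r3c4 has the single candidate 6. So r3c4=6.
Step 5. [r6c3∈{4,6}] in col 3, 4 fits only at r6c3 ⇒ r6c3=4.
Step 6. [r2c1∈{1,6}] 1 has one home in row 2: r2c1 ⇒ r2c1=1.
Step 7. [r6c4∈{2}] r6c4 is down to just 2, so r6c4=2.
Step 8. [r2c4∈{4}] r2c4's peers cover all but 4. So r2c4=4.
Step 9. [r4c1∈{6}] r4c1's peers cover all but 6, so r4c1=6.
Step 10. [r5c5∈{4}] r5c5 is down to just 4, so r5c5=4.
Step 11. [r3c6∈{3}] r3c6 has the single candidate 3. So r3c6=3.
Step 12. [r5c2∈{2}] only 2 remains possible at r5c2. So r5c2=2.
Step 13. [r3c2∈{1}] only 1 remains possible at r3c2 ⇒ r3c2=1.
Step 14. [r3c1∈{4}] only 4 remains possible at r3c1, so r3c1=4.
Step 15. [r2c6∈{2}] r2c6 has the single candidate 2, so r2c6=2.
Step 16. [r4c5∈{1}] only 1 remains possible at r4c5 ⇒ r4c5=1.
Step 17. [r2c5∈{6}] r2c5's peers cover all but 6. So r2c5=6.
Step 18. [r1c6∈{5}] r1c6 has the single candidate 5 ⇒ r1c6=5.
Step 19. [r6c1∈{3}] r6c1 is down to just 3. So r6c1=3.
Step 20. [r4c4∈{5}] r4c4 has the single candidate 5, so r4c4=5.
Step 21. [r1c3∈{6}] only 6 remains possible at r1c3. So r1c3=6.
Step 22. [r6c2∈{6}] r6c2 has the single candidate 6. So r6c2=6.

Answer: 2 4 6 1 3 5 / 1 5 3 4 6 2 / 4 1 5 6 2 3 / 6 3 2 5 1 4 / 5 2 1 3 4 6 / 3 6 4 2 5 1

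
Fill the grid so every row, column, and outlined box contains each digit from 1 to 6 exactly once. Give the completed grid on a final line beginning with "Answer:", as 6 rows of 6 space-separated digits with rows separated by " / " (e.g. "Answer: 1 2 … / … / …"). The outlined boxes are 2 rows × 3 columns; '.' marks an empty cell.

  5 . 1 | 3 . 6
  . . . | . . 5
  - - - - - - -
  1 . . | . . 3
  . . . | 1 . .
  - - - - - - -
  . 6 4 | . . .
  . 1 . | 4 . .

Step 1. [r6c6∈{2}] r6c6 is down to just 2 ⇒ r6c6=2.
Step 2. [r2c4∈{2}] nothing but 2 survives at r2c4. So r2c4=2.
Step 3. [r6c1∈{3}] only 3 remains possible at r6c1 ⇒ r6c1=3.
Step 4. [r4c6∈{4}] r4c6 is down to just 4. So r4c6=4.
Step 5. [r3c4∈{5,6}] col 4 places 6 nowhere but r3c4 ⇒ r3c4=6.
Step 6. [r2c1∈{4,6}] 4 has one home in col 1: r2c1 ⇒ r2c1=4.
Step 7. [r6c3∈{5}] r6c3 is down to just 5, so r6c3=5.
Step 8. [r3c3∈{2}] only 2 remains possible at r3c3 ⇒ r3c3=2.
Step 9. [r3c5∈{5}] r3c5's peers cover all but 5, so r3c5=5.
Step 10. [r2c2∈{3}] r2c2 has the single candidate 3 ⇒ r2c2=3.
Step 11. [r5c5∈{1,3}] in row 5, 3 fits only at r5c5, so r5c5=3.
Step 12. [r4c3∈{3,6}] r4c3 is the only open cell in row 4 admitting 3. So r4c3=3.
Step 13. [r5c1∈{2}] r5c1 has the single candidate 2, so r5c1=2.
Step 14. [r2c5∈{1}] nothing but 1 survives at r2c5. So r2c5=1.
Step 15. [r5c6∈{1}] nothing but 1 survives at r5c6. So r5c6=1.
Step 16. [r1c2∈{2}] r1c2's peers cover all but 2. So r1c2=2.
Step 17. [r4c1∈{6}] only 6 remains possible at r4c1, so r4c1=6.
Step 18. [r6c5∈{6}] r6c5's peers cover all but 6. So r6c5=6.
Step 19. [r4c2∈{5}] r4c2's peers cover all but 5 ⇒ r4c2=5.
Step 20. [r5c4∈{5}] r5c4 has the single candidate 5, so r5c4=5.
Step 21. [r4c5∈{2}] nothing but 2 survives at r4c5. So r4c5=2.
Step 22. [r3c2∈{4}] r3c2's peers cover all but 4 ⇒ r3c2=4.
Step 23. [r1c5∈{4}] r1c5 has the single candidate 4. So r1c5=4.
Step 24. [r2c3∈{6}] r2c3 has the single candidate 6. So r2c3=6.

Answer: 5 2 1 3 4 6 / 4 3 6 2 1 5 / 1 4 2 6 5 3 / 6 5 3 1 2 4 / 2 6 4 5 3 1 / 3 1 5 4 6 2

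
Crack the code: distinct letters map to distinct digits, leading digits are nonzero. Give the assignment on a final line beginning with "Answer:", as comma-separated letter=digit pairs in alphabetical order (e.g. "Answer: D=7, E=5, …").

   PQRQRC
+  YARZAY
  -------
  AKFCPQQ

Step 1. [col 1: C + Y ≡ Q (mod 10)] column 1 (C + Y ≡ Q (mod 10), carry-in 0) doesn't pin Q yet; pick Q=5 and continue ⇒ Q=5.
Step 2. [col 1: C + Y ≡ Q (mod 10)] C=7 is one option consistent with column 1 (C + Y ≡ Q (mod 10), carry-in 0) — take it. So C=7.
Step 3. [A] adding two 6-digit numbers gives at most 6+1 digits, and here it does — A is that final carry and must be 1. So A=1.
Step 4. [col 1: C + Y ≡ Q (mod 10)] from column 1 (C=7, Q=5, carry-in 0, digits 1,5,7 already taken and all letters distinct): Y must equal 8. So Y=8.
Step 5. [col 2: R + A ≡ Q (mod 10)] column 2 reads R+A+carry(1)=Q with A=1, Q=5; with digits 1,5,7,8 already taken and all letters distinct, the only value for R is 3 ⇒ R=3.
Step 6. [col 3: Q + Z ≡ P (mod 10)] column 3 (Q + Z ≡ P (mod 10), carry-in 0) doesn't pin P yet; pick P=4 and continue, so P=4.
Step 7. [col 3: Q + Z ≡ P (mod 10)] in column 3 we have Q+Z≡P with carry-in 0; given Q=5, P=4 and digits 1,3,4,5,7,8 already taken and all letters distinct, that pins Z to 9, so Z=9.
Step 8. [col 5: Q + A ≡ F (mod 10)] column 5: given Q=5, A=1, carry-in 0, and digits 1,3,4,5,7,8,9 already taken and all letters distinct, Q+A≡F (mod 10) forces F=6, so F=6.
Step 9. [col 6: P + Y ≡ K (mod 10)] in column 6 we have P+Y≡K with carry-in 0; given P=4, Y=8 and digits 1,3,4,5,6,7,8,9 already taken and all letters distinct, that pins K to 2. So K=2.

Answer: A=1, C=7, F=6, K=2, P=4, Q=5, R=3, Y=8, Z=9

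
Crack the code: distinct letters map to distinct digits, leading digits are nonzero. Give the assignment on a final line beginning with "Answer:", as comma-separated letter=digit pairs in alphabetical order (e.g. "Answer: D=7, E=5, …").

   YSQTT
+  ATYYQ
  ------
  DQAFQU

Step 1. [col 1: T + Q ≡ U (mod 10)] column 1 (T + Q ≡ U (mod 10), carry-in 0) doesn't pin Q yet; pick Q=5 and continue. So Q=5.
Step 2. [col 1: T + Q ≡ U (mod 10)] several values work for T in column 1 (T + Q ≡ U (mod 10), carry-in 0); try T=8 ⇒ T=8.
Step 3. [col 1: T + Q ≡ U (mod 10)] column 1: given T=8, Q=5, carry-in 0, and digits 5,8 already taken and all letters distinct, T+Q≡U (mod 10) forces U=3, so U=3.
Step 4. [col 2: T + Y ≡ Q (mod 10)] column 2: given T=8, Q=5, carry-in 1, and digits 3,5,8 already taken and all letters distinct, T+Y≡Q (mod 10) forces Y=6 ⇒ Y=6.
Step 5. [D] the sum has 6 digits but both addends have 5; that extra leading digit D is the final carry, namely 1, so D=1.
Step 6. [col 3: Q + Y ≡ F (mod 10)] in column 3 we have Q+Y≡F with carry-in 1; given Q=5, Y=6 and digits 1,3,5,6,8 already taken and all letters distinct, that pins F to 2 ⇒ F=2.
Step 7. [col 4: S + T ≡ A (mod 10)] in column 4 we have S+T≡A with carry-in 1; given T=8 and digits 1,2,3,5,6,8 already taken and all letters distinct, that pins A to 9, so A=9.
Step 8. [col 4: S + T ≡ A (mod 10)] column 4 reads S+T+carry(1)=A with T=8, A=9; with digits 1,2,3,5,6,8,9 already taken and all letters distinct, the only value for S is 0 ⇒ S=0.

Answer: A=9, D=1, F=2, Q=5, S=0, T=8, U=3, Y=6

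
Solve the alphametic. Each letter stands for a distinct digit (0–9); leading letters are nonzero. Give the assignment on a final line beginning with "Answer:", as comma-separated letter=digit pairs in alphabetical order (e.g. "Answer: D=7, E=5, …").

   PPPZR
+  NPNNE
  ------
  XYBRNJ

Step 1. [col 1: R + E ≡ J (mod 10)] column 1 (R + E ≡ J (mod 10), carry-in 0) doesn't pin E yet; pick E=6 and continue ⇒ E=6.
Step 2. [X] adding two 5-digit numbers gives at most 5+1 digits, and here it does — X is that final carry and must be 1, so X=1.
Step 3. [col 1: R + E ≡ J (mod 10)] column 1 (R + E ≡ J (mod 10), carry-in 0) doesn't pin R yet; pick R=3 and continue, so R=3.
Step 4. [col 1: R + E ≡ J (mod 10)] column 1: given R=3, E=6, carry-in 0, and digits 1,3,6 already taken and all letters distinct, R+E≡J (mod 10) forces J=9, so J=9.
Step 5. [col 2: Z + N ≡ N (mod 10)] from column 2 (nothing yet, carry-in 0, digits 1,3,6,9 already taken and all letters distinct): Z must equal 0 ⇒ Z=0.
Step 6. [col 2: Z + N ≡ N (mod 10)] no forcing yet in column 2 (carry-in 0); N=5 is free and consistent — try it. So N=5.
Step 7. [col 3: P + N ≡ R (mod 10)] from column 3 (N=5, R=3, carry-in 0, digits 0,1,3,5,6,9 already taken and all letters distinct): P must equal 8. So P=8.
Step 8. [col 4: P + P ≡ B (mod 10)] from column 4 (P=8, carry-in 1, digits 0,1,3,5,6,8,9 already taken and all letters distinct): B must equal 7. So B=7.
Step 9. [col 5: P + N ≡ Y (mod 10)] in column 5 we have P+N≡Y with carry-in 1; given P=8, N=5 and digits 0,1,3,5,6,7,8,9 already taken and all letters distinct, that pins Y to 4 ⇒ Y=4.

Answer: B=7, E=6, J=9, N=5, P=8, R=3, X=1, Y=4, Z=0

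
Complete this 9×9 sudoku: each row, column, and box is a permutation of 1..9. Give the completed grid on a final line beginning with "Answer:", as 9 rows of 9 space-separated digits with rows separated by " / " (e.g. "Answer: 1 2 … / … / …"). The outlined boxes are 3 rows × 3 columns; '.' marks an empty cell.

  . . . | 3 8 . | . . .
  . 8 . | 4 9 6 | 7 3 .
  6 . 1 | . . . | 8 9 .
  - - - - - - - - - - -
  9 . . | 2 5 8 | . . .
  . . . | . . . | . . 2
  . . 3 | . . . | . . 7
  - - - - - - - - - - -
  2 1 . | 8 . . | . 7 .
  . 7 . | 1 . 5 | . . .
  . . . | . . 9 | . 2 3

Step 1. [r2c1∈{5}] r2c1 has the single candidate 5 ⇒ r2c1=5.
Step 2. [r1c6∈{1,2,7}] across box 2, 1 lands solely at r1c6, so r1c6=1.
Step 3. [r6c6∈{4}] r6c6 is down to just 4 ⇒ r6c6=4.
Step 4. [r8c9∈{4,6,8,9}] 8 has one home in col 9: r8c9. So r8c9=8.
Step 5. [r9c7∈{1,4,5,6}] row 9 places 1 nowhere but r9c7 ⇒ r9c7=1.
Step 6. [r7c9∈{4,5,6,9}] across col 9, 9 lands solely at r7c9, so r7c9=9.
Step 7. [r7c7∈{4,5,6}] box 9 places 5 nowhere but r7c7. So r7c7=5.
Step 8. [r4c3∈{4,6,7}] across row 4, 7 lands solely at r4c3. So r4c3=7.
Step 9. [r8c5∈{2,3,4,6}] in row 8, 2 fits only at r8c5. So r8c5=2.
Step 10. [r1c7∈{2,4,6}] r1c7 is the only open cell in col 7 admitting 2. So r1c7=2.
Step 11. [r3c5∈{7}] only 7 remains possible at r3c5, so r3c5=7.
Step 12. [r4c7∈{3,4,6}] row 4 places 3 nowhere but r4c7, so r4c7=3.
Step 13. [r6c2∈{2,5,6}] in row 6, 2 fits only at r6c2 ⇒ r6c2=2.
Step 14. [r6c8∈{1,5,6,8}] in row 6, 5 fits only at r6c8. So r6c8=5.
Step 15. [r5c8∈{1,4,6,8}] 8 has one home in col 8: r5c8. So r5c8=8.
Step 16. [r9c3∈{4,5,6,8}] r9c3 is the only open cell in col 3 admitting 8, so r9c3=8.
Step 17. [r9c1∈{4}] r9c1 has the single candidate 4 ⇒ r9c1=4.
Step 18. [r9c5∈{6}] r9c5 is down to just 6. So r9c5=6.
Step 19. [r1c9∈{4,5,6}] row 1 places 5 nowhere but r1c9. So r1c9=5.
Step 20. [r4c9∈{1,4,6}] r4c9 is the only open cell in col 9 admitting 6. So r4c9=6.
Step 21. [r4c2∈{4}] r4c2 has the single candidate 4. So r4c2=4.
Step 22. [r8c7∈{4,6}] 6 has one home in col 7: r8c7, so r8c7=6.
Step 23. [r5c2∈{5,6}] in col 2, 6 fits only at r5c2 ⇒ r5c2=6.
Step 24. [r1c3∈{4,9}] r1c3 is the only open cell in col 3 admitting 4 ⇒ r1c3=4.
Step 25. [r6c5∈{1}] r6c5 is down to just 1, so r6c5=1.
Step 26. [r5c5∈{3}] only 3 remains possible at r5c5 ⇒ r5c5=3.
Step 27. [r6c7∈{9}] only 9 remains possible at r6c7. So r6c7=9.
Step 28. [r5c6∈{7}] only 7 remains possible at r5c6, so r5c6=7.
Step 29. [r1c8∈{6}] r1c8's peers cover all but 6. So r1c8=6.
Step 30. [r3c4∈{5}] only 5 remains possible at r3c4 ⇒ r3c4=5.
Step 31. [r6c1∈{8}] r6c1 has the single candidate 8, so r6c1=8.
Step 32. [r8c8∈{4}] r8c8's peers cover all but 4, so r8c8=4.
Step 33. [r5c3∈{5}] only 5 remains possible at r5c3. So r5c3=5.
Step 34. [r2c9∈{1}] nothing but 1 survives at r2c9 ⇒ r2c9=1.
Step 35. [r5c7∈{4}] r5c7 has the single candidate 4 ⇒ r5c7=4.
Step 36. [r3c9∈{4}] r3c9 has the single candidate 4. So r3c9=4.
Step 37. [r9c2∈{5}] only 5 remains possible at r9c2, so r9c2=5.
Step 38. [r4c8∈{1}] r4c8 has the single candidate 1. So r4c8=1.
Step 39. [r7c6∈{3}] r7c6 has the single candidate 3 ⇒ r7c6=3.
Step 40. [r3c2∈{3}] r3c2 is down to just 3, so r3c2=3.
Step 41. [r5c1∈{1}] only 1 remains possible at r5c1, so r5c1=1.
Step 42. [r6c4∈{6}] r6c4 is down to just 6, so r6c4=6.
Step 43. [r3c6∈{2}] r3c6 has the single candidate 2. So r3c6=2.
Step 44. [r1c1∈{7}] r1c1's peers cover all but 7. So r1c1=7.
Step 45. [r1c2∈{9}] r1c2 is down to just 9. So r1c2=9.
Step 46. [r7c5∈{4}] r7c5's peers cover all but 4. So r7c5=4.
Step 47. [r9c4∈{7}] r9c4 is down to just 7 ⇒ r9c4=7.
Step 48. [r7c3∈{6}] r7c3 is down to just 6, so r7c3=6.
Step 49. [r2c3∈{2}] nothing but 2 survives at r2c3, so r2c3=2.
Step 50. [r8c1∈{3}] nothing but 3 survives at r8c1 ⇒ r8c1=3.
Step 51. [r8c3∈{9}] r8c3 has the single candidate 9. So r8c3=9.
Step 52. [r5c4∈{9}] r5c4 is down to just 9. So r5c4=9.

Answer: 7 9 4 3 8 1 2 6 5 / 5 8 2 4 9 6 7 3 1 / 6 3 1 5 7 2 8 9 4 / 9 4 7 2 5 8 3 1 6 / 1 6 5 9 3 7 4 8 2 / 8 2 3 6 1 4 9 5 7 / 2 1 6 8 4 3 5 7 9 / 3 7 9 1 2 5 6 4 8 / 4 5 8 7 6 9 1 2 3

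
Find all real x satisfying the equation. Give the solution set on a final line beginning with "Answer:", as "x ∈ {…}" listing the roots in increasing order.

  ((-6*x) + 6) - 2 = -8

Step 1. [((-6*x) + 6) - 2 = -8] -2 is outermost — add 2 both sides. So sub: (-6*x) + 6 = -6.
Step 2. [(-6*x) + 6 = -6] -6 divides every term; factor it out. So factor: x - 1 = 1.
Step 3. [x - 1 = 1] 1 comes off first (add 1), so sub: x = 2.

Answer: x ∈ {2}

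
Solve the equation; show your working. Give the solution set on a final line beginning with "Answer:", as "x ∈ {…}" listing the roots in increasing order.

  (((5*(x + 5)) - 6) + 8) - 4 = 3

Step 1. [(((5*(x + 5)) - 6) + 8) - 4 = 3] -4 is outermost — add 4 both sides ⇒ sub: ((5*(x + 5)) - 6) + 8 = 7.
Step 2. [((5*(x + 5)) - 6) + 8 = 7] 8 comes off first (subtract 8), so sub: (5*(x + 5)) - 6 = -1.
Step 3. [(5*(x + 5)) - 6 = -1] the outer -6 inverts by adding 6. So sub: 5*(x + 5) = 5.
Step 4. [5*(x + 5) = 5] leading coefficient 5: divide by 5 ⇒ div: x + 5 = 1.
Step 5. [x + 5 = 1] peel the +5: subtract 5 from each side. So sub: x = -4.

Answer: x ∈ {-4}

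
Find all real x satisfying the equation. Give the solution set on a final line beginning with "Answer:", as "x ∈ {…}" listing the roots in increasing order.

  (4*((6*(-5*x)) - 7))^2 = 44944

Step 1. [(4*((6*(-5*x)) - 7))^2 = 44944] 44944 ≥ 0, LHS is (·)² — take ±√ ⇒ sqrt: 4*((6*(-5*x)) - 7) = 212 or -212.
Step 2. [4*((6*(-5*x)) - 7) = 212 or -212] 4·(inner) — divide through by 4 ⇒ div: (6*(-5*x)) - 7 = 53 or -53.
Step 3. [(6*(-5*x)) - 7 = 53 or -53] peel the -7: add 7 from each side. So sub: 6*(-5*x) = 60 or -46.
Step 4. [6*(-5*x) = 60 or -46] divide by the outer 6 ⇒ div: -5*x = 10 or -23/3.
Step 5. [-5*x = 10 or -23/3] leading coefficient -5: divide by -5 ⇒ div: x = -2 or 23/15.

Answer: x ∈ {-2, 23/15}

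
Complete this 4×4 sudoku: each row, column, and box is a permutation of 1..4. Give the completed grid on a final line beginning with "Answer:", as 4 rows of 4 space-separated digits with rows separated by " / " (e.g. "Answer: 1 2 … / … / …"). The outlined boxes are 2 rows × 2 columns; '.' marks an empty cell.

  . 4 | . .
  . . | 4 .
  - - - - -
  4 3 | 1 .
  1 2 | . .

Step 1. [r1c3∈{2,3}] 2 has one home in col 3: r1c3 ⇒ r1c3=2.
Step 2. [r1c4∈{1,3}] in row 1, 1 fits only at r1c4. So r1c4=1.
Step 3. [r2c4∈{3}] nothing but 3 survives at r2c4. So r2c4=3.
Step 4. [r4c3∈{3}] nothing but 3 survives at r4c3, so r4c3=3.
Step 5. [r1c1∈{3}] r1c1 is down to just 3. So r1c1=3.
Step 6. [r3c4∈{2}] r3c4 has the single candidate 2 ⇒ r3c4=2.
Step 7. [r2c2∈{1}] r2c2 has the single candidate 1, so r2c2=1.
Step 8. [r4c4∈{4}] only 4 remains possible at r4c4. So r4c4=4.
Step 9. [r2c1∈{2}] r2c1 has the single candidate 2. So r2c1=2.

Answer: 3 4 2 1 / 2 1 4 3 / 4 3 1 2 / 1 2 3 4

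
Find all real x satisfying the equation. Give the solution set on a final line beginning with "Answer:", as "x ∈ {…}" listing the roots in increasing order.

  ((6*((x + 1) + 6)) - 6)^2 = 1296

Step 1. [((6*((x + 1) + 6)) - 6)^2 = 1296] √ both sides: 1296 ≥ 0 gives two branches ⇒ sqrt: (6*((x + 1) + 6)) - 6 = 36 or -36.
Step 2. [(6*((x + 1) + 6)) - 6 = 36 or -36] the outer -6 inverts by adding 6 ⇒ sub: 6*((x + 1) + 6) = 42 or -30.
Step 3. [6*((x + 1) + 6) = 42 or -30] LHS = 6·(…); ÷6 both sides. So div: (x + 1) + 6 = 7 or -5.
Step 4. [(x + 1) + 6 = 7 or -5] subtract 6: x sits inside (… + 6), so sub: x + 1 = 1 or -11.
Step 5. [x + 1 = 1 or -11] 1 comes off first (subtract 1). So sub: x = 0 or -12.

Answer: x ∈ {-12, 0}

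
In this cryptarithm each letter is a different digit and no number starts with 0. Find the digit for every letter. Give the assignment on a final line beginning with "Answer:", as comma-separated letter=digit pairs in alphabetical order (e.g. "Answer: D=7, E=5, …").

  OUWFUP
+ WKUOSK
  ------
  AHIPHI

Step 1. [col 1: P + K ≡ I (mod 10)] column 1 (P + K ≡ I (mod 10), carry-in 0) doesn't pin K yet; pick K=9 and continue, so K=9.
Step 2. [col 1: P + K ≡ I (mod 10)] no forcing yet in column 1 (carry-in 0); I=5 is free and consistent — try it. So I=5.
Step 3. [col 1: P + K ≡ I (mod 10)] column 1 reads P+K+carry(0)=I with K=9, I=5; with digits 5,9 already taken and all letters distinct, the only value for P is 6. So P=6.
Step 4. [col 2: U + S ≡ H (mod 10)] no forcing yet in column 2 (carry-in 1); H=0 is free and consistent — try it. So H=0.
Step 5. [col 2: U + S ≡ H (mod 10)] column 2 (U + S ≡ H (mod 10), carry-in 1) doesn't pin U yet; pick U=1 and continue ⇒ U=1.
Step 6. [col 2: U + S ≡ H (mod 10)] from column 2 (U=1, H=0, carry-in 1, digits 0,1,5,6,9 already taken and all letters distinct): S must equal 8. So S=8.
Step 7. [col 3: F + O ≡ P (mod 10)] several values work for F in column 3 (F + O ≡ P (mod 10), carry-in 1); try F=3 ⇒ F=3.
Step 8. [col 3: F + O ≡ P (mod 10)] column 3: given F=3, P=6, carry-in 1, and digits 0,1,3,5,6,8,9 already taken and all letters distinct, F+O≡P (mod 10) forces O=2 ⇒ O=2.
Step 9. [col 4: W + U ≡ I (mod 10)] column 4: given U=1, I=5, carry-in 0, and digits 0,1,2,3,5,6,8,9 already taken and all letters distinct, W+U≡I (mod 10) forces W=4, so W=4.
Step 10. [col 6: O + W ≡ A (mod 10)] column 6 reads O+W+carry(1)=A with O=2, W=4; with digits 0,1,2,3,4,5,6,8,9 already taken and all letters distinct, the only value for A is 7 ⇒ A=7.

Answer: A=7, F=3, H=0, I=5, K=9, O=2, P=6, S=8, U=1, W=4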